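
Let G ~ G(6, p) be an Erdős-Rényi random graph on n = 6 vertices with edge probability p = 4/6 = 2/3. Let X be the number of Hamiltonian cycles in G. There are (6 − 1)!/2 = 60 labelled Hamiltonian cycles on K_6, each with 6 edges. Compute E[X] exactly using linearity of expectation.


K_6 has (6 − 1)!/2 = 60 labelled Hamiltonian cycles.
For each such Hamiltonian cycle H, let X_H = 1 if all 6 edges of H are present in G. Then P[X_H = 1] = p^{6} = (2/3)^{6} = 64/729.
By linearity of expectation: E[X] = Σ_H E[X_H] = 60 · p^{6} = 60 · 64/729 = 1280/243.
Numerically: E[X] ≈ 5.27.

E[X] = 60 · (2/3)^{6} = 1280/243 ≈ 5.27.


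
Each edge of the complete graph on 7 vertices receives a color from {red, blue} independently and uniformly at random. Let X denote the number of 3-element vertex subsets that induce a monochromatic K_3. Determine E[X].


Let X = Σ_S X_S over the C(7, 3) = 35 subsets S of size 3, where X_S = 1 if the K_3 on S is monochromatic.
For a fixed S, the K_3 on S has C(3, 2) = 3 edges. P[all 3 edges red] = (1/2)^3, and likewise for blue, so P[monochromatic] = 2·(1/2)^3 = 2^{1 − 3} = 1/4.
By linearity: E[X] = C(7, 3) · 2^{1 − 3} = 35 · 1/4 = 35/4.
Numerically: E[X] ≈ 8.750000.

E[X] = C(7,3)·2^(1−C(3,2)) = 35/4 ≈ 8.750000.


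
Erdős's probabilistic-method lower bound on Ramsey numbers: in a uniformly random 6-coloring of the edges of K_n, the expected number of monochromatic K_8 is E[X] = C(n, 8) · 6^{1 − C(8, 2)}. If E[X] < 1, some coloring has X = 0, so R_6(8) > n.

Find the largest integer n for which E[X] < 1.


We need C(n, 8) · 6^{1 − 28} < 1, i.e. C(n, 8) < 6^{28 − 1} = 1023490369077469249536.
Check values of n near the boundary:
  n = 1593: C(1593, 8) = 1010555394551193970323; 1010555394551193970323 < 1023490369077469249536? YES
  n = 1594: C(1594, 8) = 1015652773590544255167; 1015652773590544255167 < 1023490369077469249536? YES
  n = 1595: C(1595, 8) = 1020772636343363633895; 1020772636343363633895 < 1023490369077469249536? YES
  n = 1596: C(1596, 8) = 1025915067760710553965; 1025915067760710553965 < 1023490369077469249536? NO
The largest n with C(n, 8) < 1023490369077469249536 is n = 1595 (where E[X] = 113419181815929292655/113721152119718805504 ≈ 0.997345). Hence R_6(8) > 1595, i.e. R_6(8) ≥ 1596.

Largest n = 1595; hence R_6(8) > 1595.


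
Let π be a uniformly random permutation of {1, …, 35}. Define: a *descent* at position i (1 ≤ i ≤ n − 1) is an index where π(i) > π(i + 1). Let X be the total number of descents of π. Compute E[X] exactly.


Write X = Σ X_I over i = 1, …, 34, with X_I the indicator of one descent.
There are 34 indicators.
For each fixed i, the pair (π(i), π(i+1)) is a uniformly random ordered pair of distinct values from {1, …, 35}; by symmetry P[π(i) > π(i+1)] = 1/2.
By linearity: E[X] = 34 · (1/2) = (35 − 1) · (1/2) = 17 ≈ 17.0000.

E[X] = 17 = 17.0000.


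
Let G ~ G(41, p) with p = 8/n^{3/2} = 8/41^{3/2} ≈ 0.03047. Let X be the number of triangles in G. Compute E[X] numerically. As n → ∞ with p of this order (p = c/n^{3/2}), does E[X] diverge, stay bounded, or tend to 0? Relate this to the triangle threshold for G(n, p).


Number of potential triangles: C(41, 3) = 10660.
Each occurs with probability p³ ≈ (0.03047)³ ≈ 2.829714e-05.
By linearity: E[X] = C(41, 3)·p³ ≈ 10660 · 2.829714e-05 ≈ 0.3016.
Since α = 3/2 > 1, p = c/n^{3/2} = o(1/n) is below the triangle threshold p ~ 1/n. Asymptotically E[X] ~ (c³/6)·n^{3(1−α)} = (8³/6)·n^{-1.5} → 0, so by Markov's inequality G has no triangles w.h.p.

E[X] ≈ 0.3016; in regime p = Θ(1/n^{3/2}) E[X] tends to 0 (below the triangle threshold p ~ 1/n).


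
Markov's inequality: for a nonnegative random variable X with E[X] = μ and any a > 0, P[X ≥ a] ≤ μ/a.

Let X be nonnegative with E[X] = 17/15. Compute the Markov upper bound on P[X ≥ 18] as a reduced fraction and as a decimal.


μ = E[X] = 17/15, a = 18.
Markov: P[X ≥ 18] ≤ μ/a = (17/15)/18 = 17/270.
Numerically: ≈ 0.062963.
(Since a = 18 > μ = 1.133333, the bound 17/270 is < 1 and informative.)

P[X ≥ 18] ≤ 17/270 ≈ 0.062963.


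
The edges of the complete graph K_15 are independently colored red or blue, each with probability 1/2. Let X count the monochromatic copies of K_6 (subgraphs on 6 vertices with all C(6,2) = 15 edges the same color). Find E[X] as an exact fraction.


Let X = Σ_S X_S over the C(15, 6) = 5005 subsets S of size 6, where X_S = 1 if the K_6 on S is monochromatic.
For a fixed S, the K_6 on S has C(6, 2) = 15 edges. P[all 15 edges red] = (1/2)^15, and likewise for blue, so P[monochromatic] = 2·(1/2)^15 = 2^{1 − 15} = 1/16384.
Summing: E[X] = C(15, 6) · 2^{1 − 15} = 5005 · 1/16384 = 5005/16384.
Numerically: E[X] ≈ 0.305.

E[X] = C(15,6)·2^(1−C(6,2)) = 5005/16384 ≈ 0.305.


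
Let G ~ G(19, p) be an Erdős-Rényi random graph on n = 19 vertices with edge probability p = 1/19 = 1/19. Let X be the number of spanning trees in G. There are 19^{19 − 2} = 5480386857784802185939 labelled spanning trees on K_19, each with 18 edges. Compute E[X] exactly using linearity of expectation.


K_19 has 19^{19 − 2} = 5480386857784802185939 labelled spanning trees.
For each such spanning tree H, let X_H = 1 if all 18 edges of H are present in G. Then P[X_H = 1] = p^{18} = (1/19)^{18} = 1/104127350297911241532841.
Summing the indicators: E[X] = Σ_H E[X_H] = 5480386857784802185939 · p^{18} = 5480386857784802185939 · 1/104127350297911241532841 = 1/19.
Numerically: E[X] ≈ 0.052632.

E[X] = 5480386857784802185939 · (1/19)^{18} = 1/19 ≈ 0.052632.


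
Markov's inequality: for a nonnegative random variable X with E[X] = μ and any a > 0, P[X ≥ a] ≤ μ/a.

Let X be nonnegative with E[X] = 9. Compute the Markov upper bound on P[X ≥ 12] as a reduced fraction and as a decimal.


μ = E[X] = 9, a = 12.
Markov: P[X ≥ 12] ≤ μ/a = (9)/12 = 3/4.
Numerically: ≈ 0.750000.
(Since a = 12 > μ = 9.000000, the bound 3/4 is < 1 and informative.)

P[X ≥ 12] ≤ 3/4 ≈ 0.750000.


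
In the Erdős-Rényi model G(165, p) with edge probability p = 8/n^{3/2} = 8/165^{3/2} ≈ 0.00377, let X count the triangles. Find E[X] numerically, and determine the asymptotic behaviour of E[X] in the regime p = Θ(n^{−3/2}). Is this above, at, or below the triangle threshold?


Number of potential triangles: C(165, 3) = 735130.
Each occurs with probability p³ ≈ (0.00377)³ ≈ 5.37765e-08.
By linearity: E[X] = C(165, 3)·p³ ≈ 735130 · 5.37765e-08 ≈ 0.040.
Since α = 3/2 > 1, p = c/n^{3/2} = o(1/n) is below the triangle threshold p ~ 1/n. Asymptotically E[X] ~ (c³/6)·n^{3(1−α)} = (8³/6)·n^{-1.5} → 0, so by Markov's inequality G has no triangles w.h.p.

E[X] ≈ 0.040; in regime p = Θ(1/n^{3/2}) E[X] tends to 0 (below the triangle threshold p ~ 1/n).


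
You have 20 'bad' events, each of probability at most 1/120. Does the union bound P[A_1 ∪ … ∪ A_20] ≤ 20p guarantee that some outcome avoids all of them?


Union bound: P[∪_{i=1}^{20} A_i] ≤ Σ_i P[A_i] ≤ 20·p = 20·(1/120) = 1/6.
Numerically: 1/6 ≈ 0.167.
Is 1/6 < 1? YES.
Since P[∪ A_i] ≤ 1/6 < 1, the complement has P[∩ A_i^c] ≥ 1 − 1/6 = 5/6 > 0, so some outcome avoids every A_i.

20·p = 1/6 ≈ 0.167; existence CERTIFIED by the union bound.


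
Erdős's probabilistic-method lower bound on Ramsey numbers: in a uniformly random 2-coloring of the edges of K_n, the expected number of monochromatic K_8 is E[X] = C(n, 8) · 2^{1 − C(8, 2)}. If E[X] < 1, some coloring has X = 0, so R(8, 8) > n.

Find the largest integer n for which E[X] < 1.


We need C(n, 8) · 2^{1 − 28} < 1, i.e. C(n, 8) < 2^{28 − 1} = 134217728.
Check values of n near the boundary:
  n = 41: C(41, 8) = 95548245; 95548245 < 134217728? YES
  n = 42: C(42, 8) = 118030185; 118030185 < 134217728? YES
  n = 43: C(43, 8) = 145008513; 145008513 < 134217728? NO
The largest n with C(n, 8) < 134217728 is n = 42 (where E[X] = 118030185/134217728 ≈ 0.8793934). Hence R(8, 8) > 42, i.e. R(8, 8) ≥ 43.

Largest n = 42; hence R(8, 8) > 42.


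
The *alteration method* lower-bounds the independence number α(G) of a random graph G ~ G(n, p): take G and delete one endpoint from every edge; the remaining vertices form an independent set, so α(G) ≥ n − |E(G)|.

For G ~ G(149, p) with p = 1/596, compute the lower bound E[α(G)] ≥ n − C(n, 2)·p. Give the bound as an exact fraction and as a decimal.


E[|E(G)|] = C(149, 2)·p = 11026 · (1/596) = 37/2.
E[α(G)] ≥ n − E[|E(G)|] = 149 − 37/2 = 261/2.
Numerically: ≈ 130.500000.
(This is only a lower bound; the true E[α(G)] may be larger.)

E[α(G)] ≥ 261/2 ≈ 130.500000.


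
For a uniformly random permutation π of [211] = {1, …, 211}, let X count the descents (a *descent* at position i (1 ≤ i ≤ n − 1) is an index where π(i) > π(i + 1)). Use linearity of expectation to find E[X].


Write X = Σ X_I over i = 1, …, 210, with X_I the indicator of one descent.
There are 210 indicators.
For each fixed i, the pair (π(i), π(i+1)) is a uniformly random ordered pair of distinct values from {1, …, 211}; by symmetry P[π(i) > π(i+1)] = 1/2.
By linearity: E[X] = 210 · (1/2) = (211 − 1) · (1/2) = 105 ≈ 105.000.

E[X] = 105 = 105.000.


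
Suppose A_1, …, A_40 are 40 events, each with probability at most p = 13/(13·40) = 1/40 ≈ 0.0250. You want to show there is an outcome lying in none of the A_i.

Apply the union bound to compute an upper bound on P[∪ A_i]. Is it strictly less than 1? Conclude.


Union bound: P[∪_{i=1}^{40} A_i] ≤ Σ_i P[A_i] ≤ 40·p = 40·(1/40) = 1.
Numerically: 1 ≈ 1.0000.
Is 1 < 1? NO.
Since the bound 1 is ≥ 1, the union bound is uninformative here; it does NOT by itself certify existence.

40·p = 1 ≈ 1.0000; existence NOT certified by the union bound.


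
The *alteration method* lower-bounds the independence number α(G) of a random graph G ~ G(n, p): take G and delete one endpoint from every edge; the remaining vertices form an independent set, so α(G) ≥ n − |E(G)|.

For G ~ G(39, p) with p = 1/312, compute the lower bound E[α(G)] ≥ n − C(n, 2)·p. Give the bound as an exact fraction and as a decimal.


E[|E(G)|] = C(39, 2)·p = 741 · (1/312) = 19/8.
E[α(G)] ≥ n − E[|E(G)|] = 39 − 19/8 = 293/8.
Numerically: ≈ 36.625000.
(This is only a lower bound; the true E[α(G)] may be larger.)

E[α(G)] ≥ 293/8 ≈ 36.625000.


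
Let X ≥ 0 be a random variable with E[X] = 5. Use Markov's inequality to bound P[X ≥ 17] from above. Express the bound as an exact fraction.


μ = E[X] = 5, a = 17.
Markov: P[X ≥ 17] ≤ μ/a = (5)/17 = 5/17.
Numerically: ≈ 0.294118.
(Since a = 17 > μ = 5.000000, the bound 5/17 is < 1 and informative.)

P[X ≥ 17] ≤ 5/17 ≈ 0.294118.


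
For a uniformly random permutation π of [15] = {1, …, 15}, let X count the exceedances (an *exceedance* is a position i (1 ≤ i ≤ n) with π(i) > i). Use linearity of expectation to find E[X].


Write X = Σ_{i=1}^{15} X_i, where X_i = 1_{π(i) > i}.
For each fixed i, π(i) is uniform over {1, …, 15} (marginal of a uniform permutation), so P[π(i) > i] = (n − i)/n. Summing: Σ_{i=1}^{15} (n − i)/n = (0 + 1 + … + 14)/15 = 15(15 − 1)/(2·15) = (15 − 1)/2.
Hence E[X] = Σ_{i=1}^{15} (15 − i)/15 = 7 ≈ 7.000000.

E[X] = 7 = 7.000000.


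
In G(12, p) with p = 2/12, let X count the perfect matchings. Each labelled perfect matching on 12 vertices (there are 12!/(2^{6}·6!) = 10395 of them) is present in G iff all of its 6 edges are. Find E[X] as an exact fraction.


K_12 has 12!/(2^{6}·6!) = 10395 labelled perfect matchings.
For each such perfect matching H, let X_H = 1 if all 6 edges of H are present in G. Then P[X_H = 1] = p^{6} = (1/6)^{6} = 1/46656.
By linearity: E[X] = Σ_H E[X_H] = 10395 · p^{6} = 10395 · 1/46656 = 385/1728.
Numerically: E[X] ≈ 0.2228.

E[X] = 10395 · (1/6)^{6} = 385/1728 ≈ 0.2228.


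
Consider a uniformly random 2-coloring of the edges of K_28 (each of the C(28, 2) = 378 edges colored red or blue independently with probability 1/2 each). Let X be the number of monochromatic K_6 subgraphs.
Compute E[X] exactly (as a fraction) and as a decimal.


Let X = Σ_S X_S over the C(28, 6) = 376740 subsets S of size 6, where X_S = 1 if the K_6 on S is monochromatic.
For a fixed S, the K_6 on S has C(6, 2) = 15 edges. P[all 15 edges red] = (1/2)^15, and likewise for blue, so P[monochromatic] = 2·(1/2)^15 = 2^{1 − 15} = 1/16384.
By linearity: E[X] = C(28, 6) · 2^{1 − 15} = 376740 · 1/16384 = 94185/4096.
Numerically: E[X] ≈ 22.994.

E[X] = C(28,6)·2^(1−C(6,2)) = 94185/4096 ≈ 22.994.


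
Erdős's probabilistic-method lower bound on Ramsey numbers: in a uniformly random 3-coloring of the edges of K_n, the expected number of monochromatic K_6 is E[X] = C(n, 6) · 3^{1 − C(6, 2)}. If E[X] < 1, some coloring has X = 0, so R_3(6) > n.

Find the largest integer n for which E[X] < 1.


We need C(n, 6) · 3^{1 − 15} < 1, i.e. C(n, 6) < 3^{15 − 1} = 4782969.
Check values of n near the boundary:
  n = 35: C(35, 6) = 1623160; 1623160 < 4782969? YES
  n = 36: C(36, 6) = 1947792; 1947792 < 4782969? YES
  n = 37: C(37, 6) = 2324784; 2324784 < 4782969? YES
  n = 38: C(38, 6) = 2760681; 2760681 < 4782969? YES
  n = 39: C(39, 6) = 3262623; 3262623 < 4782969? YES
  n = 40: C(40, 6) = 3838380; 3838380 < 4782969? YES
  n = 41: C(41, 6) = 4496388; 4496388 < 4782969? YES
  n = 42: C(42, 6) = 5245786; 5245786 < 4782969? NO
  n = 43: C(43, 6) = 6096454; 6096454 < 4782969? NO
  n = 44: C(44, 6) = 7059052; 7059052 < 4782969? NO
The largest n with C(n, 6) < 4782969 is n = 41 (where E[X] = 1498796/1594323 ≈ 0.9400830). Hence R_3(6) > 41, i.e. R_3(6) ≥ 42.

Largest n = 41; hence R_3(6) > 41.


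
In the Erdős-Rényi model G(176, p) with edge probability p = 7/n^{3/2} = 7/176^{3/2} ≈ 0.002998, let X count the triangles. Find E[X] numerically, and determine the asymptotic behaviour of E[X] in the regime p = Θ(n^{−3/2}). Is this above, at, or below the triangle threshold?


Number of potential triangles: C(176, 3) = 893200.
Each occurs with probability p³ ≈ (0.002998)³ ≈ 2.694555e-08.
By linearity: E[X] = C(176, 3)·p³ ≈ 893200 · 2.694555e-08 ≈ 0.0241.
Since α = 3/2 > 1, p = c/n^{3/2} = o(1/n) is below the triangle threshold p ~ 1/n. Asymptotically E[X] ~ (c³/6)·n^{3(1−α)} = (7³/6)·n^{-1.5} → 0, so by Markov's inequality G has no triangles w.h.p.

E[X] ≈ 0.0241; in regime p = Θ(1/n^{3/2}) E[X] tends to 0 (below the triangle threshold p ~ 1/n).


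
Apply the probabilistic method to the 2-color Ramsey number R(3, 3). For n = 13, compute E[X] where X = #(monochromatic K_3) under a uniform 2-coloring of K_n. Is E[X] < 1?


E[X] = C(13, 3) · 2^{1 − 3} = 286 · 2^{−2} = 286/4.
As a reduced fraction: E[X] = 143/2 ≈ 71.5000000.
Is E[X] < 1? NO.
Since E[X] ≥ 1, the first-moment bound is inconclusive at n = 13; it does NOT by itself certify R(3, 3) > 13.

E[X] = 143/2 ≈ 71.5000000; E[X] ≥ 1; first-moment method inconclusive here.


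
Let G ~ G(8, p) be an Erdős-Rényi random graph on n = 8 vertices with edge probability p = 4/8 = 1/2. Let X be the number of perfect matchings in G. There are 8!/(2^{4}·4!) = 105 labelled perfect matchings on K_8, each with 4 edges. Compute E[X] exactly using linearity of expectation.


K_8 has 8!/(2^{4}·4!) = 105 labelled perfect matchings.
For each such perfect matching H, let X_H = 1 if all 4 edges of H are present in G. Then P[X_H = 1] = p^{4} = (1/2)^{4} = 1/16.
Summing the indicators: E[X] = Σ_H E[X_H] = 105 · p^{4} = 105 · 1/16 = 105/16.
Numerically: E[X] ≈ 6.5625.

E[X] = 105 · (1/2)^{4} = 105/16 ≈ 6.5625.


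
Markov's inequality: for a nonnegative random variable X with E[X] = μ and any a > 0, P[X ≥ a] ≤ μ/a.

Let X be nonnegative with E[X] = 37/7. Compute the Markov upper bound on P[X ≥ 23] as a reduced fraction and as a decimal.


μ = E[X] = 37/7, a = 23.
Markov: P[X ≥ 23] ≤ μ/a = (37/7)/23 = 37/161.
Numerically: ≈ 0.229814.
(Since a = 23 > μ = 5.285714, the bound 37/161 is < 1 and informative.)

P[X ≥ 23] ≤ 37/161 ≈ 0.229814.


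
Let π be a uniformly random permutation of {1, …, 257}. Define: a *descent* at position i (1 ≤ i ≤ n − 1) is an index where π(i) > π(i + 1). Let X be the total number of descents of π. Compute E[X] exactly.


Write X = Σ X_I over i = 1, …, 256, with X_I the indicator of one descent.
There are 256 indicators.
For each fixed i, the pair (π(i), π(i+1)) is a uniformly random ordered pair of distinct values from {1, …, 257}; by symmetry P[π(i) > π(i+1)] = 1/2.
By linearity: E[X] = 256 · (1/2) = (257 − 1) · (1/2) = 128 ≈ 128.00000.

E[X] = 128 = 128.00000.


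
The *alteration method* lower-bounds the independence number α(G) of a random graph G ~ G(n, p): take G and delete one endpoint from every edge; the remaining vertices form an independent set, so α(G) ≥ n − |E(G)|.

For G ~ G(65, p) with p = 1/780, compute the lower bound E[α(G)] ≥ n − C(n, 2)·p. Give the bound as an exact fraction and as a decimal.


E[|E(G)|] = C(65, 2)·p = 2080 · (1/780) = 8/3.
E[α(G)] ≥ n − E[|E(G)|] = 65 − 8/3 = 187/3.
Numerically: ≈ 62.333333.
(This is only a lower bound; the true E[α(G)] may be larger.)

E[α(G)] ≥ 187/3 ≈ 62.333333.


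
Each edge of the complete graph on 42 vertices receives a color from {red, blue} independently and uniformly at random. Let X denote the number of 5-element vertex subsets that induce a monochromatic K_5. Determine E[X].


Let X = Σ_S X_S over the C(42, 5) = 850668 subsets S of size 5, where X_S = 1 if the K_5 on S is monochromatic.
For a fixed S, the K_5 on S has C(5, 2) = 10 edges. P[all 10 edges red] = (1/2)^10, and likewise for blue, so P[monochromatic] = 2·(1/2)^10 = 2^{1 − 10} = 1/512.
Summing: E[X] = C(42, 5) · 2^{1 − 10} = 850668 · 1/512 = 212667/128.
Numerically: E[X] ≈ 1661.4609.

E[X] = C(42,5)·2^(1−C(5,2)) = 212667/128 ≈ 1661.4609.


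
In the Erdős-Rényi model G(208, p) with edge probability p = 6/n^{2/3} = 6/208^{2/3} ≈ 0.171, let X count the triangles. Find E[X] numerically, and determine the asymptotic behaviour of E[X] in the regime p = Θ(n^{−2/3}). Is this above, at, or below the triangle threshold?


Number of potential triangles: C(208, 3) = 1478256.
Each occurs with probability p³ ≈ (0.171)³ ≈ 4.99260e-03.
By linearity: E[X] = C(208, 3)·p³ ≈ 1478256 · 4.99260e-03 ≈ 7380.346.
Since α = 2/3 < 1, p = c/n^{2/3} ≫ 1/n is above the triangle threshold p ~ 1/n. Asymptotically E[X] ~ (c³/6)·n^{3(1−α)} = (6³/6)·n^{1} → ∞; triangles are abundant w.h.p.

E[X] ≈ 7380.346; in regime p = Θ(1/n^{2/3}) E[X] diverges (above the triangle threshold p ~ 1/n).


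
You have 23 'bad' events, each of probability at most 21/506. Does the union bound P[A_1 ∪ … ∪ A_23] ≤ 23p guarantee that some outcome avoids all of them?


Union bound: P[∪_{i=1}^{23} A_i] ≤ Σ_i P[A_i] ≤ 23·p = 23·(21/506) = 21/22.
Numerically: 21/22 ≈ 0.955.
Is 21/22 < 1? YES.
Since P[∪ A_i] ≤ 21/22 < 1, the complement has P[∩ A_i^c] ≥ 1 − 21/22 = 1/22 > 0, so some outcome avoids every A_i.

23·p = 21/22 ≈ 0.955; existence CERTIFIED by the union bound.


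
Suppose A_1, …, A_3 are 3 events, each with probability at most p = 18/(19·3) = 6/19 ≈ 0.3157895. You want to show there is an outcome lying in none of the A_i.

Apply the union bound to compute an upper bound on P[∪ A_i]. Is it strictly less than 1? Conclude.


Union bound: P[∪_{i=1}^{3} A_i] ≤ Σ_i P[A_i] ≤ 3·p = 3·(6/19) = 18/19.
Numerically: 18/19 ≈ 0.9473684.
Is 18/19 < 1? YES.
Since P[∪ A_i] ≤ 18/19 < 1, the complement has P[∩ A_i^c] ≥ 1 − 18/19 = 1/19 > 0, so some outcome avoids every A_i.

3·p = 18/19 ≈ 0.9473684; existence CERTIFIED by the union bound.


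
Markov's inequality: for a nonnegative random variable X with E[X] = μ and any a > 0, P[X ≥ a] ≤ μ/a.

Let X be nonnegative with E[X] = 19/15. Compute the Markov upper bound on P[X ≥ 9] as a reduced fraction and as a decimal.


μ = E[X] = 19/15, a = 9.
Markov: P[X ≥ 9] ≤ μ/a = (19/15)/9 = 19/135.
Numerically: ≈ 0.140741.
(Since a = 9 > μ = 1.266667, the bound 19/135 is < 1 and informative.)

P[X ≥ 9] ≤ 19/135 ≈ 0.140741.


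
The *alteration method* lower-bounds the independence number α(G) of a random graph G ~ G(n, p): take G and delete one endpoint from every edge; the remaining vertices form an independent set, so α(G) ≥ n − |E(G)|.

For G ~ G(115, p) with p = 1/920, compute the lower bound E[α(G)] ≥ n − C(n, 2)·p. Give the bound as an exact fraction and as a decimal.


E[|E(G)|] = C(115, 2)·p = 6555 · (1/920) = 57/8.
E[α(G)] ≥ n − E[|E(G)|] = 115 − 57/8 = 863/8.
Numerically: ≈ 107.875.
(This is only a lower bound; the true E[α(G)] may be larger.)

E[α(G)] ≥ 863/8 ≈ 107.875.


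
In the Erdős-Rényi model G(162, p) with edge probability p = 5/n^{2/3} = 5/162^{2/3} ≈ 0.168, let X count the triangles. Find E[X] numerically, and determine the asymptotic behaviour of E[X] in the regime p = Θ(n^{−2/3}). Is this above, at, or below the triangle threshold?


Number of potential triangles: C(162, 3) = 695520.
Each occurs with probability p³ ≈ (0.168)³ ≈ 4.76299e-03.
By linearity: E[X] = C(162, 3)·p³ ≈ 695520 · 4.76299e-03 ≈ 3312.757.
Since α = 2/3 < 1, p = c/n^{2/3} ≫ 1/n is above the triangle threshold p ~ 1/n. Asymptotically E[X] ~ (c³/6)·n^{3(1−α)} = (5³/6)·n^{1} → ∞; triangles are abundant w.h.p.

E[X] ≈ 3312.757; in regime p = Θ(1/n^{2/3}) E[X] diverges (above the triangle threshold p ~ 1/n).


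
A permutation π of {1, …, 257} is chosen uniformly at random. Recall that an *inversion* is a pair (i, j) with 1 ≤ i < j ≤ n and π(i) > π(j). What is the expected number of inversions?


Write X = Σ X_I over the C(257, 2) = 32896 pairs i < j, with X_I the indicator of one inversion.
There are 32896 indicators.
For each fixed pair i < j, the values π(i) and π(j) are two distinct elements of {1, …, 257} in uniformly random order; by symmetry P[π(i) > π(j)] = 1/2.
By linearity: E[X] = 32896 · (1/2) = C(257, 2) · (1/2) = 32896/2 = 16448 ≈ 16448.00000.

E[X] = 16448 = 16448.00000.


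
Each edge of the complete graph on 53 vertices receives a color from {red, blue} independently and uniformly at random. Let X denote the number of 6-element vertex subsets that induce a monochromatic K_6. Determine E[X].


Let X = Σ_S X_S over the C(53, 6) = 22957480 subsets S of size 6, where X_S = 1 if the K_6 on S is monochromatic.
For a fixed S, the K_6 on S has C(6, 2) = 15 edges. P[all 15 edges red] = (1/2)^15, and likewise for blue, so P[monochromatic] = 2·(1/2)^15 = 2^{1 − 15} = 1/16384.
By linearity of expectation: E[X] = C(53, 6) · 2^{1 − 15} = 22957480 · 1/16384 = 2869685/2048.
Numerically: E[X] ≈ 1401.2134.

E[X] = C(53,6)·2^(1−C(6,2)) = 2869685/2048 ≈ 1401.2134.


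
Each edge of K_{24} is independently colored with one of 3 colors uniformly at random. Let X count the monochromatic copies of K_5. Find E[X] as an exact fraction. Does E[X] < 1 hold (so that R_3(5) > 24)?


E[X] = C(24, 5) · 3^{1 − 10} = 42504 · 3^{−9} = 42504/19683.
As a reduced fraction: E[X] = 14168/6561 ≈ 2.159427.
Is E[X] < 1? NO.
Since E[X] ≥ 1, the first-moment bound is inconclusive at n = 24; it does NOT by itself certify R_3(5) > 24.

E[X] = 14168/6561 ≈ 2.159427; E[X] ≥ 1; first-moment method inconclusive here.


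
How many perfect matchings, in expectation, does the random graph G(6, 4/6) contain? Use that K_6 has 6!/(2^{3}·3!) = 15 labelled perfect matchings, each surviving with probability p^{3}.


K_6 has 6!/(2^{3}·3!) = 15 labelled perfect matchings.
For each such perfect matching H, let X_H = 1 if all 3 edges of H are present in G. Then P[X_H = 1] = p^{3} = (2/3)^{3} = 8/27.
By linearity of expectation: E[X] = Σ_H E[X_H] = 15 · p^{3} = 15 · 8/27 = 40/9.
Numerically: E[X] ≈ 4.44.

E[X] = 15 · (2/3)^{3} = 40/9 ≈ 4.44.


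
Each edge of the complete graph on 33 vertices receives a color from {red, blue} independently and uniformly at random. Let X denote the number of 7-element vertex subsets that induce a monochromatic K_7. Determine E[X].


Let X = Σ_S X_S over the C(33, 7) = 4272048 subsets S of size 7, where X_S = 1 if the K_7 on S is monochromatic.
For a fixed S, the K_7 on S has C(7, 2) = 21 edges. P[all 21 edges red] = (1/2)^21, and likewise for blue, so P[monochromatic] = 2·(1/2)^21 = 2^{1 − 21} = 1/1048576.
By linearity: E[X] = C(33, 7) · 2^{1 − 21} = 4272048 · 1/1048576 = 267003/65536.
Numerically: E[X] ≈ 4.074142.

E[X] = C(33,7)·2^(1−C(7,2)) = 267003/65536 ≈ 4.074142.


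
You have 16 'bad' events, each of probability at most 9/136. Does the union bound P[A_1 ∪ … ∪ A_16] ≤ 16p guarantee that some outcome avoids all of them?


Union bound: P[∪_{i=1}^{16} A_i] ≤ Σ_i P[A_i] ≤ 16·p = 16·(9/136) = 18/17.
Numerically: 18/17 ≈ 1.059.
Is 18/17 < 1? NO.
Since the bound 18/17 is ≥ 1, the union bound is uninformative here; it does NOT by itself certify existence.

16·p = 18/17 ≈ 1.059; existence NOT certified by the union bound.


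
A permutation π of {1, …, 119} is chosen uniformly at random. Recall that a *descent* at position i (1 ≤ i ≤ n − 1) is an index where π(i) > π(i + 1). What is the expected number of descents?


Write X = Σ X_I over i = 1, …, 118, with X_I the indicator of one descent.
There are 118 indicators.
For each fixed i, the pair (π(i), π(i+1)) is a uniformly random ordered pair of distinct values from {1, …, 119}; by symmetry P[π(i) > π(i+1)] = 1/2.
By linearity: E[X] = 118 · (1/2) = (119 − 1) · (1/2) = 59 ≈ 59.000000.

E[X] = 59 = 59.000000.


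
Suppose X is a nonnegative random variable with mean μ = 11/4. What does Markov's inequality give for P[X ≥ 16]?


μ = E[X] = 11/4, a = 16.
Markov: P[X ≥ 16] ≤ μ/a = (11/4)/16 = 11/64.
Numerically: ≈ 0.172.
(Since a = 16 > μ = 2.750, the bound 11/64 is < 1 and informative.)

P[X ≥ 16] ≤ 11/64 ≈ 0.172.


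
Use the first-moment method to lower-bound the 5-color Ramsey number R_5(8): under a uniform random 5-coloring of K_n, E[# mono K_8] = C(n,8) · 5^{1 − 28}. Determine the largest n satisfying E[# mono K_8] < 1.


We need C(n, 8) · 5^{1 − 28} < 1, i.e. C(n, 8) < 5^{28 − 1} = 7450580596923828125.
Check values of n near the boundary:
  n = 858: C(858, 8) = 7049584530256467771; 7049584530256467771 < 7450580596923828125? YES
  n = 859: C(859, 8) = 7115855595170747139; 7115855595170747139 < 7450580596923828125? YES
  n = 860: C(860, 8) = 7182671140665308145; 7182671140665308145 < 7450580596923828125? YES
  n = 861: C(861, 8) = 7250034996615275865; 7250034996615275865 < 7450580596923828125? YES
  n = 862: C(862, 8) = 7317951015318931845; 7317951015318931845 < 7450580596923828125? YES
  n = 863: C(863, 8) = 7386423071602617757; 7386423071602617757 < 7450580596923828125? YES
  n = 864: C(864, 8) = 7455455062926006708; 7455455062926006708 < 7450580596923828125? NO
  n = 865: C(865, 8) = 7525050909487743060; 7525050909487743060 < 7450580596923828125? NO
The largest n with C(n, 8) < 7450580596923828125 is n = 863 (where E[X] = 7386423071602617757/7450580596923828125 ≈ 0.99139). Hence R_5(8) > 863, i.e. R_5(8) ≥ 864.

Largest n = 863; hence R_5(8) > 863.


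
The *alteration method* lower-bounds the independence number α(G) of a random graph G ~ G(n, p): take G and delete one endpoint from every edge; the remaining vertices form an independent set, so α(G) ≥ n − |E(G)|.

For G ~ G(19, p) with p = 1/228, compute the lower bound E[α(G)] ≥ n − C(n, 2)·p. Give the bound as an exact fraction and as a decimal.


E[|E(G)|] = C(19, 2)·p = 171 · (1/228) = 3/4.
E[α(G)] ≥ n − E[|E(G)|] = 19 − 3/4 = 73/4.
Numerically: ≈ 18.2500.
(This is only a lower bound; the true E[α(G)] may be larger.)

E[α(G)] ≥ 73/4 ≈ 18.2500.


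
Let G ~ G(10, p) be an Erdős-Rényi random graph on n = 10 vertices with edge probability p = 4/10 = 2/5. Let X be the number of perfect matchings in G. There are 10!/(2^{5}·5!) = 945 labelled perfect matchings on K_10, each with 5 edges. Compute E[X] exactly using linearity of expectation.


K_10 has 10!/(2^{5}·5!) = 945 labelled perfect matchings.
For each such perfect matching H, let X_H = 1 if all 5 edges of H are present in G. Then P[X_H = 1] = p^{5} = (2/5)^{5} = 32/3125.
By linearity: E[X] = Σ_H E[X_H] = 945 · p^{5} = 945 · 32/3125 = 6048/625.
Numerically: E[X] ≈ 9.6768.

E[X] = 945 · (2/5)^{5} = 6048/625 ≈ 9.6768.


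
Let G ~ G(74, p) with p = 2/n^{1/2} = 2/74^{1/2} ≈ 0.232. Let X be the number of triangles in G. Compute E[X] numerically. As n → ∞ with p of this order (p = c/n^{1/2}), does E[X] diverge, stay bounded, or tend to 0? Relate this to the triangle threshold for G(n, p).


Number of potential triangles: C(74, 3) = 64824.
Each occurs with probability p³ ≈ (0.232)³ ≈ 1.25673e-02.
By linearity: E[X] = C(74, 3)·p³ ≈ 64824 · 1.25673e-02 ≈ 814.663.
Since α = 1/2 < 1, p = c/n^{1/2} ≫ 1/n is above the triangle threshold p ~ 1/n. Asymptotically E[X] ~ (c³/6)·n^{3(1−α)} = (2³/6)·n^{1.5} → ∞; triangles are abundant w.h.p.

E[X] ≈ 814.663; in regime p = Θ(1/n^{1/2}) E[X] diverges (above the triangle threshold p ~ 1/n).


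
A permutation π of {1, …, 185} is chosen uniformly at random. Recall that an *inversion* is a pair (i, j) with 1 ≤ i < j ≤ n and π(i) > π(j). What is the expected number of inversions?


Write X = Σ X_I over the C(185, 2) = 17020 pairs i < j, with X_I the indicator of one inversion.
There are 17020 indicators.
For each fixed pair i < j, the values π(i) and π(j) are two distinct elements of {1, …, 185} in uniformly random order; by symmetry P[π(i) > π(j)] = 1/2.
By linearity: E[X] = 17020 · (1/2) = C(185, 2) · (1/2) = 17020/2 = 8510 ≈ 8510.00000.

E[X] = 8510 = 8510.00000.


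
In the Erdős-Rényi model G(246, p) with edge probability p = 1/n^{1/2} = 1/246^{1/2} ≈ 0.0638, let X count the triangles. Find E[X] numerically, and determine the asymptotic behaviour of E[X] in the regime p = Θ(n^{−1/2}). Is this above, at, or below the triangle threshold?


Number of potential triangles: C(246, 3) = 2450980.
Each occurs with probability p³ ≈ (0.0638)³ ≈ 2.59178e-04.
By linearity: E[X] = C(246, 3)·p³ ≈ 2450980 · 2.59178e-04 ≈ 635.239.
Since α = 1/2 < 1, p = c/n^{1/2} ≫ 1/n is above the triangle threshold p ~ 1/n. Asymptotically E[X] ~ (c³/6)·n^{3(1−α)} = (1³/6)·n^{1.5} → ∞; triangles are abundant w.h.p.

E[X] ≈ 635.239; in regime p = Θ(1/n^{1/2}) E[X] diverges (above the triangle threshold p ~ 1/n).


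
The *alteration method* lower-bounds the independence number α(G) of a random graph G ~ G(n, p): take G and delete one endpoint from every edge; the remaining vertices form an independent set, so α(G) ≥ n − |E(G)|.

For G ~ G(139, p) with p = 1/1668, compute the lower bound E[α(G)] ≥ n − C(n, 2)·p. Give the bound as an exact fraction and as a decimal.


E[|E(G)|] = C(139, 2)·p = 9591 · (1/1668) = 23/4.
E[α(G)] ≥ n − E[|E(G)|] = 139 − 23/4 = 533/4.
Numerically: ≈ 133.2500.
(This is only a lower bound; the true E[α(G)] may be larger.)

E[α(G)] ≥ 533/4 ≈ 133.2500.


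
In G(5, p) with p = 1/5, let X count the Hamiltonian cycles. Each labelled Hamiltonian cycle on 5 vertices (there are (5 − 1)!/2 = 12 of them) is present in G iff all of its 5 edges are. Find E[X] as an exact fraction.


K_5 has (5 − 1)!/2 = 12 labelled Hamiltonian cycles.
For each such Hamiltonian cycle H, let X_H = 1 if all 5 edges of H are present in G. Then P[X_H = 1] = p^{5} = (1/5)^{5} = 1/3125.
Summing the indicators: E[X] = Σ_H E[X_H] = 12 · p^{5} = 12 · 1/3125 = 12/3125.
Numerically: E[X] ≈ 0.00384.

E[X] = 12 · (1/5)^{5} = 12/3125 ≈ 0.00384.


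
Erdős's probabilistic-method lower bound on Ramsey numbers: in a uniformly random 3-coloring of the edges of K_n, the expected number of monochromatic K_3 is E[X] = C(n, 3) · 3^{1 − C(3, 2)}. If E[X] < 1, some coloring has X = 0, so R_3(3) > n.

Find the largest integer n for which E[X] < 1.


We need C(n, 3) · 3^{1 − 3} < 1, i.e. C(n, 3) < 3^{3 − 1} = 9.
Check values of n near the boundary:
  n = 3: C(3, 3) = 1; 1 < 9? YES
  n = 4: C(4, 3) = 4; 4 < 9? YES
  n = 5: C(5, 3) = 10; 10 < 9? NO
  n = 6: C(6, 3) = 20; 20 < 9? NO
The largest n with C(n, 3) < 9 is n = 4 (where E[X] = 4/9 ≈ 0.4444). Hence R_3(3) > 4, i.e. R_3(3) ≥ 5.

Largest n = 4; hence R_3(3) > 4.


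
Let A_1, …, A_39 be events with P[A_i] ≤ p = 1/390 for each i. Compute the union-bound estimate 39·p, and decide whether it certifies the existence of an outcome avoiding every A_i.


Union bound: P[∪_{i=1}^{39} A_i] ≤ Σ_i P[A_i] ≤ 39·p = 39·(1/390) = 1/10.
Numerically: 1/10 ≈ 0.100000.
Is 1/10 < 1? YES.
Since P[∪ A_i] ≤ 1/10 < 1, the complement has P[∩ A_i^c] ≥ 1 − 1/10 = 9/10 > 0, so some outcome avoids every A_i.

39·p = 1/10 ≈ 0.100000; existence CERTIFIED by the union bound.


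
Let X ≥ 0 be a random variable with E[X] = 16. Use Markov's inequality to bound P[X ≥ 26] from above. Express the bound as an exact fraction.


μ = E[X] = 16, a = 26.
Markov: P[X ≥ 26] ≤ μ/a = (16)/26 = 8/13.
Numerically: ≈ 0.615385.
(Since a = 26 > μ = 16.000000, the bound 8/13 is < 1 and informative.)

P[X ≥ 26] ≤ 8/13 ≈ 0.615385.


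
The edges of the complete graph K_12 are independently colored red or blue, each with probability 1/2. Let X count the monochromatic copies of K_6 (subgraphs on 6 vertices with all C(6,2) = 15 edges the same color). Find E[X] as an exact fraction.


Let X = Σ_S X_S over the C(12, 6) = 924 subsets S of size 6, where X_S = 1 if the K_6 on S is monochromatic.
For a fixed S, the K_6 on S has C(6, 2) = 15 edges. P[all 15 edges red] = (1/2)^15, and likewise for blue, so P[monochromatic] = 2·(1/2)^15 = 2^{1 − 15} = 1/16384.
Summing: E[X] = C(12, 6) · 2^{1 − 15} = 924 · 1/16384 = 231/4096.
Numerically: E[X] ≈ 0.056.

E[X] = C(12,6)·2^(1−C(6,2)) = 231/4096 ≈ 0.056.


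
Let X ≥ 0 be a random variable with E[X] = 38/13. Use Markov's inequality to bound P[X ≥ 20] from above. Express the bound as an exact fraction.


μ = E[X] = 38/13, a = 20.
Markov: P[X ≥ 20] ≤ μ/a = (38/13)/20 = 19/130.
Numerically: ≈ 0.1462.
(Since a = 20 > μ = 2.9231, the bound 19/130 is < 1 and informative.)

P[X ≥ 20] ≤ 19/130 ≈ 0.1462.


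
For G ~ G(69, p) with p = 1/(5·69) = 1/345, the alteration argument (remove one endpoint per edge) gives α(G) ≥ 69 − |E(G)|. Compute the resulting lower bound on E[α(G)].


E[|E(G)|] = C(69, 2)·p = 2346 · (1/345) = 34/5.
E[α(G)] ≥ n − E[|E(G)|] = 69 − 34/5 = 311/5.
Numerically: ≈ 62.200000.
(This is only a lower bound; the true E[α(G)] may be larger.)

E[α(G)] ≥ 311/5 ≈ 62.200000.


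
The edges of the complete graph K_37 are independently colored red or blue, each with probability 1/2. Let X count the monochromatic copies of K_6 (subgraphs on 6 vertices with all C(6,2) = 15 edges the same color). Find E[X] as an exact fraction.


Let X = Σ_S X_S over the C(37, 6) = 2324784 subsets S of size 6, where X_S = 1 if the K_6 on S is monochromatic.
For a fixed S, the K_6 on S has C(6, 2) = 15 edges. P[all 15 edges red] = (1/2)^15, and likewise for blue, so P[monochromatic] = 2·(1/2)^15 = 2^{1 − 15} = 1/16384.
By linearity of expectation: E[X] = C(37, 6) · 2^{1 − 15} = 2324784 · 1/16384 = 145299/1024.
Numerically: E[X] ≈ 141.8936.

E[X] = C(37,6)·2^(1−C(6,2)) = 145299/1024 ≈ 141.8936.


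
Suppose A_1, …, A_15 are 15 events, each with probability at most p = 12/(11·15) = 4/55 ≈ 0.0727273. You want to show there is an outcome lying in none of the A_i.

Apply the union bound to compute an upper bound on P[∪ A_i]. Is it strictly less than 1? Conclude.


Union bound: P[∪_{i=1}^{15} A_i] ≤ Σ_i P[A_i] ≤ 15·p = 15·(4/55) = 12/11.
Numerically: 12/11 ≈ 1.0909091.
Is 12/11 < 1? NO.
Since the bound 12/11 is ≥ 1, the union bound is uninformative here; it does NOT by itself certify existence.

15·p = 12/11 ≈ 1.0909091; existence NOT certified by the union bound.


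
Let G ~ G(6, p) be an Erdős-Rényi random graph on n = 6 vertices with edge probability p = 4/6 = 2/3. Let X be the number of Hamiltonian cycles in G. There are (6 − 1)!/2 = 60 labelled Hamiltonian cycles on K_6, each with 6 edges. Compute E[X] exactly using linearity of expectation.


K_6 has (6 − 1)!/2 = 60 labelled Hamiltonian cycles.
For each such Hamiltonian cycle H, let X_H = 1 if all 6 edges of H are present in G. Then P[X_H = 1] = p^{6} = (2/3)^{6} = 64/729.
By linearity: E[X] = Σ_H E[X_H] = 60 · p^{6} = 60 · 64/729 = 1280/243.
Numerically: E[X] ≈ 5.2675.

E[X] = 60 · (2/3)^{6} = 1280/243 ≈ 5.2675.


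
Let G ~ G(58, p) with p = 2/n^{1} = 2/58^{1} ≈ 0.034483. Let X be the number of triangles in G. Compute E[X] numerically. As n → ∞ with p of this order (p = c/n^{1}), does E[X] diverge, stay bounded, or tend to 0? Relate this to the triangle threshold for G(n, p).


Number of potential triangles: C(58, 3) = 30856.
Each occurs with probability p³ ≈ (0.034483)³ ≈ 4.1002091e-05.
By linearity: E[X] = C(58, 3)·p³ ≈ 30856 · 4.1002091e-05 ≈ 1.26516.
Here α = 1, so p = 2/n is exactly at the triangle threshold p ~ 1/n. Asymptotically E[X] → c³/6 = 2³/6 = 4/3 ≈ 1.33333, a bounded constant. In this regime the triangle count is asymptotically Poisson(c³/6).

E[X] ≈ 1.26516; in regime p = Θ(1/n^{1}) E[X] stays bounded (at the triangle threshold p ~ 1/n).


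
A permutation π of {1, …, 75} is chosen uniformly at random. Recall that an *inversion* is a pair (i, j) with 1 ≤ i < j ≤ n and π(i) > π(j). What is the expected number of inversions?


Write X = Σ X_I over the C(75, 2) = 2775 pairs i < j, with X_I the indicator of one inversion.
There are 2775 indicators.
For each fixed pair i < j, the values π(i) and π(j) are two distinct elements of {1, …, 75} in uniformly random order; by symmetry P[π(i) > π(j)] = 1/2.
By linearity: E[X] = 2775 · (1/2) = C(75, 2) · (1/2) = 2775/2 = 2775/2 ≈ 1387.500000.

E[X] = 2775/2 = 1387.500000.


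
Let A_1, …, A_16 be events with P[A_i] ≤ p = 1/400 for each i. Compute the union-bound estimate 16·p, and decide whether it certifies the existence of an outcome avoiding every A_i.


Union bound: P[∪_{i=1}^{16} A_i] ≤ Σ_i P[A_i] ≤ 16·p = 16·(1/400) = 1/25.
Numerically: 1/25 ≈ 0.0400000.
Is 1/25 < 1? YES.
Since P[∪ A_i] ≤ 1/25 < 1, the complement has P[∩ A_i^c] ≥ 1 − 1/25 = 24/25 > 0, so some outcome avoids every A_i.

16·p = 1/25 ≈ 0.0400000; existence CERTIFIED by the union bound.


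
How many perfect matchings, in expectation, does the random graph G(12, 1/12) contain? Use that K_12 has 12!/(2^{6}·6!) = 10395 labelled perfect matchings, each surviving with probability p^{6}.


K_12 has 12!/(2^{6}·6!) = 10395 labelled perfect matchings.
For each such perfect matching H, let X_H = 1 if all 6 edges of H are present in G. Then P[X_H = 1] = p^{6} = (1/12)^{6} = 1/2985984.
By linearity: E[X] = Σ_H E[X_H] = 10395 · p^{6} = 10395 · 1/2985984 = 385/110592.
Numerically: E[X] ≈ 0.00348126.

E[X] = 10395 · (1/12)^{6} = 385/110592 ≈ 0.00348126.


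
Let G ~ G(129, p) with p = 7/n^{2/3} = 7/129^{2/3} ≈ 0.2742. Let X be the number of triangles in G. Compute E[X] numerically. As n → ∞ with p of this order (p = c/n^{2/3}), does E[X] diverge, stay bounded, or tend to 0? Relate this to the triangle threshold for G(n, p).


Number of potential triangles: C(129, 3) = 349504.
Each occurs with probability p³ ≈ (0.2742)³ ≈ 2.061174e-02.
By linearity: E[X] = C(129, 3)·p³ ≈ 349504 · 2.061174e-02 ≈ 7203.8863.
Since α = 2/3 < 1, p = c/n^{2/3} ≫ 1/n is above the triangle threshold p ~ 1/n. Asymptotically E[X] ~ (c³/6)·n^{3(1−α)} = (7³/6)·n^{1} → ∞; triangles are abundant w.h.p.

E[X] ≈ 7203.8863; in regime p = Θ(1/n^{2/3}) E[X] diverges (above the triangle threshold p ~ 1/n).
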